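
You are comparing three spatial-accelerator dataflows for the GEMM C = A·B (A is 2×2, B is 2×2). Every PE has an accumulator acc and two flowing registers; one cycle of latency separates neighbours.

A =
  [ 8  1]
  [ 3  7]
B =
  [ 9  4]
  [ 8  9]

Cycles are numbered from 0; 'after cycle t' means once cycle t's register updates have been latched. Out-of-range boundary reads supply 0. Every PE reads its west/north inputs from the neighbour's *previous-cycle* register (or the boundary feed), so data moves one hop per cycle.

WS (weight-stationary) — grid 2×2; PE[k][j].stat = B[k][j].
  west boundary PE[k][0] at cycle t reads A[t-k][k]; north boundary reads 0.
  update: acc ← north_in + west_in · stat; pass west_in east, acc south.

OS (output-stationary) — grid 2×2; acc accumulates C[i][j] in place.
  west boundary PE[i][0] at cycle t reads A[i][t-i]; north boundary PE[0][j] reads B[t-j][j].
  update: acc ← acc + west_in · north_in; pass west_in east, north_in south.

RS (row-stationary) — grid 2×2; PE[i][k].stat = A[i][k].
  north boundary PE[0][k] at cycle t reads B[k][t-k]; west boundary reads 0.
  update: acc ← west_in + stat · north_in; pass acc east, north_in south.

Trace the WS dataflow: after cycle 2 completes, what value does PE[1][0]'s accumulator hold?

WS (2×2). Following PE[1][0] plus its west/north inputs:
  @0  [0,0]  acc 72  |  →8  ↓72
  @0  [1,0]  acc 0  |  →0  ↓0
  @1  [0,0]  acc 27  |  →3  ↓27
  @1  [1,0]  acc 80  |  →1  ↓80
  @2  [0,0]  acc 0  |  →0  ↓0
  @2  [1,0]  acc 83  |  →7  ↓83

PE[1][0].acc = 83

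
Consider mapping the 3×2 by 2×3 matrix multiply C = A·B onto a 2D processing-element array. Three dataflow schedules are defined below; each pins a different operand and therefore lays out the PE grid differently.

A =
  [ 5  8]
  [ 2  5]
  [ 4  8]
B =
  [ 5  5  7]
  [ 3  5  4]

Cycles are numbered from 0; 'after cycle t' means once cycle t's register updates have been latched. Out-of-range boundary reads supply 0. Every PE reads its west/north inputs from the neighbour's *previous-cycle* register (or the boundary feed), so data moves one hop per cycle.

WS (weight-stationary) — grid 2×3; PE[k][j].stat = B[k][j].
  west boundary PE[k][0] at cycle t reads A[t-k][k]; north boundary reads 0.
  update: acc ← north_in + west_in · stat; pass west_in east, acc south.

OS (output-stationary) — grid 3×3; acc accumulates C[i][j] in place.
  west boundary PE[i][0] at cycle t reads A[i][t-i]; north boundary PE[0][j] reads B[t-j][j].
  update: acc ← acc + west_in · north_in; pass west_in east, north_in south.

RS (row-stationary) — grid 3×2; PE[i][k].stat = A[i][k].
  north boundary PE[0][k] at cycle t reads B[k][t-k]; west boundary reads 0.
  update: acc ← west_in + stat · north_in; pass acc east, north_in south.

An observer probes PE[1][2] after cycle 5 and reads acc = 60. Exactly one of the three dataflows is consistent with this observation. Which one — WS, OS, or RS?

dataflow = WS

Under WS (2×3), PE[1][2]:
  step 0 · PE1,2: acc=0; fwd→0 fwd↓0
  step 1 · PE1,2: acc=0; fwd→0 fwd↓0
  step 2 · PE1,2: acc=0; fwd→0 fwd↓0
  step 3 · PE1,2: acc=67; fwd→8 fwd↓67
  step 4 · PE1,2: acc=34; fwd→5 fwd↓34
  step 5 · PE1,2: acc=60; fwd→8 fwd↓60
Under OS (3×3), PE[1][2]:
  step 0 · PE1,2: acc=0; fwd→0 fwd↓0
  step 1 · PE1,2: acc=0; fwd→0 fwd↓0
  step 2 · PE1,2: acc=0; fwd→0 fwd↓0
  step 3 · PE1,2: acc=14; fwd→2 fwd↓7
  step 4 · PE1,2: acc=34; fwd→5 fwd↓4
  step 5 · PE1,2: acc=34; fwd→0 fwd↓0
RS: PE[1][2] is outside its 3×2 grid.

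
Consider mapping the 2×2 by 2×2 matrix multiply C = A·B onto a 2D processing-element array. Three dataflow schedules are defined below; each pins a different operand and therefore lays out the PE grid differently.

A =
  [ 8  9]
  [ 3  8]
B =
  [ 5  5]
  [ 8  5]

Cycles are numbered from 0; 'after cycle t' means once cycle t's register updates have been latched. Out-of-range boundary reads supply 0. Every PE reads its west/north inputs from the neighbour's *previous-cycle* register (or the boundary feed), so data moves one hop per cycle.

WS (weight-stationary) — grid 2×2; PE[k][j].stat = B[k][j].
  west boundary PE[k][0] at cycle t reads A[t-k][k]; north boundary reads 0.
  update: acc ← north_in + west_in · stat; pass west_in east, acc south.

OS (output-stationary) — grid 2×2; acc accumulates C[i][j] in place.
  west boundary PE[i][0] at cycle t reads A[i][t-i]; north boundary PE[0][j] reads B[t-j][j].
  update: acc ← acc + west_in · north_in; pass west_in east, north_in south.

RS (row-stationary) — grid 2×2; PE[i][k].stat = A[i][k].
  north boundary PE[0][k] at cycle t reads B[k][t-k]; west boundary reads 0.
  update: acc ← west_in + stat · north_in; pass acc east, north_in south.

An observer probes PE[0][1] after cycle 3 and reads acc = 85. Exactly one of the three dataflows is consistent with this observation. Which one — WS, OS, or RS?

WS (2×2 grid), PE[0][1]:
  after 0 — PE[0][1] acc=0, pass-E 0, pass-S 0
  after 1 — PE[0][1] acc=40, pass-E 8, pass-S 40
  after 2 — PE[0][1] acc=15, pass-E 3, pass-S 15
  after 3 — PE[0][1] acc=0, pass-E 0, pass-S 0
OS (2×2 grid), PE[0][1]:
  after 0 — PE[0][1] acc=0, pass-E 0, pass-S 0
  after 1 — PE[0][1] acc=40, pass-E 8, pass-S 5
  after 2 — PE[0][1] acc=85, pass-E 9, pass-S 5
  after 3 — PE[0][1] acc=85, pass-E 0, pass-S 0
RS (2×2 grid), PE[0][1]:
  after 0 — PE[0][1] acc=0, pass-E 0, pass-S 0
  after 1 — PE[0][1] acc=112, pass-E 112, pass-S 8
  after 2 — PE[0][1] acc=85, pass-E 85, pass-S 5
  after 3 — PE[0][1] acc=0, pass-E 0, pass-S 0

dataflow = OS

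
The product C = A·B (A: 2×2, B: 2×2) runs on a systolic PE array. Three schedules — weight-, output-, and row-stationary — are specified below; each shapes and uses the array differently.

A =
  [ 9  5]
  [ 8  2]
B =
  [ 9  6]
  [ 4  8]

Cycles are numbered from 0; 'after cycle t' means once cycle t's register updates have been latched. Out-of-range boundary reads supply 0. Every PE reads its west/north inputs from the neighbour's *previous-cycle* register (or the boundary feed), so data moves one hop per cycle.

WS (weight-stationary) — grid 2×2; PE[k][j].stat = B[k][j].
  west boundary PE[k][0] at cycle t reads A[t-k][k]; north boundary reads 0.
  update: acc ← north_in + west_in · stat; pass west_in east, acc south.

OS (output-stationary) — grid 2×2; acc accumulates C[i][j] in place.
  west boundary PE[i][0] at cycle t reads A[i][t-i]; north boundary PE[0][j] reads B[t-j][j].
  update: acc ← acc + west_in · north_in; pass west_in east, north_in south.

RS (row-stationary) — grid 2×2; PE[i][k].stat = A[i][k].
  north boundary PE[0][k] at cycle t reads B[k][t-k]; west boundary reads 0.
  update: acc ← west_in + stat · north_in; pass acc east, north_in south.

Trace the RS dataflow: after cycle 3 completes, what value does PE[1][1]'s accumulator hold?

PE[1][1].acc = 64

RS 2×2: PE[1][1] cycle-by-cycle (with neighbour feeds):
  c0 r0c1: 0 / 0 / 0
  c0 r1c0: 0 / 0 / 0
  c0 r1c1: 0 / 0 / 0
  c1 r0c1: 101 / 101 / 4
  c1 r1c0: 72 / 72 / 9
  c1 r1c1: 0 / 0 / 0
  c2 r0c1: 94 / 94 / 8
  c2 r1c0: 48 / 48 / 6
  c2 r1c1: 80 / 80 / 4
  c3 r0c1: 0 / 0 / 0
  c3 r1c0: 0 / 0 / 0
  c3 r1c1: 64 / 64 / 8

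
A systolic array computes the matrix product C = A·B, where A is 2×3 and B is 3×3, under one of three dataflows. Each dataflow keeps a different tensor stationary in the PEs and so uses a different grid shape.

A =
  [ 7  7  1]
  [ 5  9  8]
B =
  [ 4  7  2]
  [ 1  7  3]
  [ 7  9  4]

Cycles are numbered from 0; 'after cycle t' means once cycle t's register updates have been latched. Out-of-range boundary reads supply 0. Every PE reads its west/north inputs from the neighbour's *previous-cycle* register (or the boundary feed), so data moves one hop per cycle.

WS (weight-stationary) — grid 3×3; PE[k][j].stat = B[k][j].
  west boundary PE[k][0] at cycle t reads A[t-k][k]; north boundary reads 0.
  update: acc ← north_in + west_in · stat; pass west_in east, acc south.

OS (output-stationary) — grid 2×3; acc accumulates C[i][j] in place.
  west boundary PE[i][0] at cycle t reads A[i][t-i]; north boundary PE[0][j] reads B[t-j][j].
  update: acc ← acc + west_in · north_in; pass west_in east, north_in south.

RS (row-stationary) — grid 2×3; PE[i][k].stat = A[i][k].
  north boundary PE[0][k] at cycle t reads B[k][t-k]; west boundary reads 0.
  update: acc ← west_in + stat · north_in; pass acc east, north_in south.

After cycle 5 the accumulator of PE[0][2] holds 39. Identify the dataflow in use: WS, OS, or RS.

dataflow = OS

WS (3×3 grid), PE[0][2]:
  @0  [0,2]  acc 0  |  →0  ↓0
  @1  [0,2]  acc 0  |  →0  ↓0
  @2  [0,2]  acc 14  |  →7  ↓14
  @3  [0,2]  acc 10  |  →5  ↓10
  @4  [0,2]  acc 0  |  →0  ↓0
  @5  [0,2]  acc 0  |  →0  ↓0
OS (2×3 grid), PE[0][2]:
  @0  [0,2]  acc 0  |  →0  ↓0
  @1  [0,2]  acc 0  |  →0  ↓0
  @2  [0,2]  acc 14  |  →7  ↓2
  @3  [0,2]  acc 35  |  →7  ↓3
  @4  [0,2]  acc 39  |  →1  ↓4
  @5  [0,2]  acc 39  |  →0  ↓0
RS (2×3 grid), PE[0][2]:
  @0  [0,2]  acc 0  |  →0  ↓0
  @1  [0,2]  acc 0  |  →0  ↓0
  @2  [0,2]  acc 42  |  →42  ↓7
  @3  [0,2]  acc 107  |  →107  ↓9
  @4  [0,2]  acc 39  |  →39  ↓4
  @5  [0,2]  acc 0  |  →0  ↓0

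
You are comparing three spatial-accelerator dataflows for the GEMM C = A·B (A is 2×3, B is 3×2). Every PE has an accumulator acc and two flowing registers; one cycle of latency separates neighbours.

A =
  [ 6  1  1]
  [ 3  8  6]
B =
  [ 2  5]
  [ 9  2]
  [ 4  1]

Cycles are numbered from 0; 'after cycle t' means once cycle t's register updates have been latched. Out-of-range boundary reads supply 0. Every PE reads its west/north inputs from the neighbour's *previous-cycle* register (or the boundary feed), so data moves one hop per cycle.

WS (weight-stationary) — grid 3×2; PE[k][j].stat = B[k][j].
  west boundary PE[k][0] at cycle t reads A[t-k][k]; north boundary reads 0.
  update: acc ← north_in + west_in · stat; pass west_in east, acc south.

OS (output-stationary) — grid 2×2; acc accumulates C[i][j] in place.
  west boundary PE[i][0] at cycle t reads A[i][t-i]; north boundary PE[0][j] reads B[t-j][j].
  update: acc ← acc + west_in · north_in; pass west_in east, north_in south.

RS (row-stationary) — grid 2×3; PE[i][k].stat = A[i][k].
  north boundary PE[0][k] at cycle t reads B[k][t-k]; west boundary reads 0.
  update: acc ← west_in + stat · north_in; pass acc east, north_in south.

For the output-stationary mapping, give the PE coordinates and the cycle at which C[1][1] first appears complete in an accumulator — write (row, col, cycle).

(row, col, cycle) = (1, 1, 4)

Under OS, C[1][1] lands at PE[1][1]:
  after 0 — PE[1][1] acc=0, pass-E 0, pass-S 0
  after 1 — PE[1][1] acc=0, pass-E 0, pass-S 0
  after 2 — PE[1][1] acc=15, pass-E 3, pass-S 5
  after 3 — PE[1][1] acc=31, pass-E 8, pass-S 2
  after 4 — PE[1][1] acc=37, pass-E 6, pass-S 1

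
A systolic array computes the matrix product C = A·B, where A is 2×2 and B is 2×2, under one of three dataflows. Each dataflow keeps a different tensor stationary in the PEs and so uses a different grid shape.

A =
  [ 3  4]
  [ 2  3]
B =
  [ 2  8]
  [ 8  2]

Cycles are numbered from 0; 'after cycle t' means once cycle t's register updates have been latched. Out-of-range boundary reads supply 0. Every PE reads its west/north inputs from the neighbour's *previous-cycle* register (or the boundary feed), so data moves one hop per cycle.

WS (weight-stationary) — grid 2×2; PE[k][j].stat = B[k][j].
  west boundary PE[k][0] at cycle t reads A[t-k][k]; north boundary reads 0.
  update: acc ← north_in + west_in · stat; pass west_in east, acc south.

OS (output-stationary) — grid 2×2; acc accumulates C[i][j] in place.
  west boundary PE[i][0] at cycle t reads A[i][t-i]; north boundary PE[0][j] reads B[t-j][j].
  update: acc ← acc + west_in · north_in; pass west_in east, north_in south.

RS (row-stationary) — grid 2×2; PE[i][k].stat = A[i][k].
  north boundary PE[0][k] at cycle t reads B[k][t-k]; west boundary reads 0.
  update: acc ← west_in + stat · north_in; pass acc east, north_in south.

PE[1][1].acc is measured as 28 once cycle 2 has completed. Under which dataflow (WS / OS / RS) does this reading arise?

— WS: 2×2; PE[1][1] trace:
  0: (1,1).acc=0  regs=<0,0>
  1: (1,1).acc=0  regs=<0,0>
  2: (1,1).acc=32  regs=<4,32>
— OS: 2×2; PE[1][1] trace:
  0: (1,1).acc=0  regs=<0,0>
  1: (1,1).acc=0  regs=<0,0>
  2: (1,1).acc=16  regs=<2,8>
— RS: 2×2; PE[1][1] trace:
  0: (1,1).acc=0  regs=<0,0>
  1: (1,1).acc=0  regs=<0,0>
  2: (1,1).acc=28  regs=<28,8>

dataflow = RS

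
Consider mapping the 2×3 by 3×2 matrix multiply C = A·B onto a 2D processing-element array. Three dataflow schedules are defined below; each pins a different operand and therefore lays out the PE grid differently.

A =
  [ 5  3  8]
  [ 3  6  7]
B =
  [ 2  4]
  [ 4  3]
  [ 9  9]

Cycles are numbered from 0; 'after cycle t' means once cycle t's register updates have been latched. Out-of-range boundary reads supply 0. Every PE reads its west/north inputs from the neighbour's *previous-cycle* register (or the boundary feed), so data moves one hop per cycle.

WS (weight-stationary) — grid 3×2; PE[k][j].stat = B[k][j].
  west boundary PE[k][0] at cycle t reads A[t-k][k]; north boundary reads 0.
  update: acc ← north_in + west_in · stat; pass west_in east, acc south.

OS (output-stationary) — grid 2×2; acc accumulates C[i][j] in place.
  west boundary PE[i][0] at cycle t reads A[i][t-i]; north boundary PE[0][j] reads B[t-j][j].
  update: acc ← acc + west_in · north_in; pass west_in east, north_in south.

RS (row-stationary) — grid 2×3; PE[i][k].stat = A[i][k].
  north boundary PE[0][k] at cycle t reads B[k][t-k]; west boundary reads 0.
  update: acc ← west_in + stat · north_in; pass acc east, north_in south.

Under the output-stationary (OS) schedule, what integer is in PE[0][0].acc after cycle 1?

PE[0][0].acc = 22

OS on a 2×2 grid — tracing PE[0][0] and its feeders:
  @0  [0,0]  acc 10  |  →5  ↓2
  @1  [0,0]  acc 22  |  →3  ↓4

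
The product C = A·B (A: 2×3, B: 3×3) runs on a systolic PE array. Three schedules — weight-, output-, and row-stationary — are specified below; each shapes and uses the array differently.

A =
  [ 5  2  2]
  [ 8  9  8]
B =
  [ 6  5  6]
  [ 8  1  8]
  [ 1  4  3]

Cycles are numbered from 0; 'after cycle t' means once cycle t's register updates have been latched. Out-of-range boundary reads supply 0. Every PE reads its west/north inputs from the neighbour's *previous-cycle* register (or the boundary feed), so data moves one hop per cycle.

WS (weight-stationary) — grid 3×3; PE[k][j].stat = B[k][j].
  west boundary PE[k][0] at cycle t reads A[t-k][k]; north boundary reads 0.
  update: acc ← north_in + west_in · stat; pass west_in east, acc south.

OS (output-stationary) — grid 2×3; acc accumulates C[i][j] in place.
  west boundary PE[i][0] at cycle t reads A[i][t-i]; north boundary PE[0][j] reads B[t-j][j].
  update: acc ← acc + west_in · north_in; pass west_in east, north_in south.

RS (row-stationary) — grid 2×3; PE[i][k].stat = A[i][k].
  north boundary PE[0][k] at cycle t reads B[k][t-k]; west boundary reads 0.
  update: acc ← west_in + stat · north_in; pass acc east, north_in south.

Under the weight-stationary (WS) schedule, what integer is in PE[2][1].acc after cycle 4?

PE[2][1].acc = 81

WS (3×3). Following PE[2][1] plus its west/north inputs:
  after 0 — PE[1][1] acc=0, pass-E 0, pass-S 0
  after 0 — PE[2][0] acc=0, pass-E 0, pass-S 0
  after 0 — PE[2][1] acc=0, pass-E 0, pass-S 0
  after 1 — PE[1][1] acc=0, pass-E 0, pass-S 0
  after 1 — PE[2][0] acc=0, pass-E 0, pass-S 0
  after 1 — PE[2][1] acc=0, pass-E 0, pass-S 0
  after 2 — PE[1][1] acc=27, pass-E 2, pass-S 27
  after 2 — PE[2][0] acc=48, pass-E 2, pass-S 48
  after 2 — PE[2][1] acc=0, pass-E 0, pass-S 0
  after 3 — PE[1][1] acc=49, pass-E 9, pass-S 49
  after 3 — PE[2][0] acc=128, pass-E 8, pass-S 128
  after 3 — PE[2][1] acc=35, pass-E 2, pass-S 35
  after 4 — PE[1][1] acc=0, pass-E 0, pass-S 0
  after 4 — PE[2][0] acc=0, pass-E 0, pass-S 0
  after 4 — PE[2][1] acc=81, pass-E 8, pass-S 81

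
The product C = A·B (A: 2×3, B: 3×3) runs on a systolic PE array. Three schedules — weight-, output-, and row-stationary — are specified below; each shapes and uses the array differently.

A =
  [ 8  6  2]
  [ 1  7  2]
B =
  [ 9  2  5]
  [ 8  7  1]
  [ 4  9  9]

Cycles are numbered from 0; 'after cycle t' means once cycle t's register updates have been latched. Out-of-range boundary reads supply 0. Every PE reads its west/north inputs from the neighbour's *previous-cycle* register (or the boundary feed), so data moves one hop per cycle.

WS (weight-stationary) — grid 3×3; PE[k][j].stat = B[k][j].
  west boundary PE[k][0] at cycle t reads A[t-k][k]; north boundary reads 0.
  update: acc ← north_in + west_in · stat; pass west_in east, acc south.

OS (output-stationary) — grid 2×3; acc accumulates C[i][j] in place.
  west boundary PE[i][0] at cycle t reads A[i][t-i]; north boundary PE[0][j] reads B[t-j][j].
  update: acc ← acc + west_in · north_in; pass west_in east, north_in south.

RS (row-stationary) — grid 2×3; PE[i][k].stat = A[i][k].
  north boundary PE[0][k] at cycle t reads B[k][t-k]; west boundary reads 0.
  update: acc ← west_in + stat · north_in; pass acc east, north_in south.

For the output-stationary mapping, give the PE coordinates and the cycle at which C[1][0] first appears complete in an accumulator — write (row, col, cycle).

(row, col, cycle) = (1, 0, 3)

Under OS, C[1][0] lands at PE[1][0]:
  step 0 · PE1,0: acc=0; fwd→0 fwd↓0
  step 1 · PE1,0: acc=9; fwd→1 fwd↓9
  step 2 · PE1,0: acc=65; fwd→7 fwd↓8
  step 3 · PE1,0: acc=73; fwd→2 fwd↓4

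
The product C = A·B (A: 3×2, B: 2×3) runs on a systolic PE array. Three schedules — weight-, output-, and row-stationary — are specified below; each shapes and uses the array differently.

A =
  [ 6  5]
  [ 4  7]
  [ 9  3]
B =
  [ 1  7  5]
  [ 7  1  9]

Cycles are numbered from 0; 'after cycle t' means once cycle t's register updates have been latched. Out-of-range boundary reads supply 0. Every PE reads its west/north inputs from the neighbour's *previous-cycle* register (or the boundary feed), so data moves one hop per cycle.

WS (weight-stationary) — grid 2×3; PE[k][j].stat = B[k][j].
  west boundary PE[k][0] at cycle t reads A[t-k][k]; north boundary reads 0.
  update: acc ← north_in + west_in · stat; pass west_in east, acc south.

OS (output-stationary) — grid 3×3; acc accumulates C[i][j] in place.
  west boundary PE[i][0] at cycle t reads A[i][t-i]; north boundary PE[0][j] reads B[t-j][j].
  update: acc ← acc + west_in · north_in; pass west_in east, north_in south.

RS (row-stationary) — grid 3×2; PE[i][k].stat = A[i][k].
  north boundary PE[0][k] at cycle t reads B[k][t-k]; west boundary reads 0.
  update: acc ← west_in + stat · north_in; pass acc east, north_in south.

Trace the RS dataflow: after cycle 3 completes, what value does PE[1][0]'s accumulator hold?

PE[1][0].acc = 20

RS 3×2: PE[1][0] cycle-by-cycle (with neighbour feeds):
  0: (0,0).acc=6  regs=<6,1>
  0: (1,0).acc=0  regs=<0,0>
  1: (0,0).acc=42  regs=<42,7>
  1: (1,0).acc=4  regs=<4,1>
  2: (0,0).acc=30  regs=<30,5>
  2: (1,0).acc=28  regs=<28,7>
  3: (0,0).acc=0  regs=<0,0>
  3: (1,0).acc=20  regs=<20,5>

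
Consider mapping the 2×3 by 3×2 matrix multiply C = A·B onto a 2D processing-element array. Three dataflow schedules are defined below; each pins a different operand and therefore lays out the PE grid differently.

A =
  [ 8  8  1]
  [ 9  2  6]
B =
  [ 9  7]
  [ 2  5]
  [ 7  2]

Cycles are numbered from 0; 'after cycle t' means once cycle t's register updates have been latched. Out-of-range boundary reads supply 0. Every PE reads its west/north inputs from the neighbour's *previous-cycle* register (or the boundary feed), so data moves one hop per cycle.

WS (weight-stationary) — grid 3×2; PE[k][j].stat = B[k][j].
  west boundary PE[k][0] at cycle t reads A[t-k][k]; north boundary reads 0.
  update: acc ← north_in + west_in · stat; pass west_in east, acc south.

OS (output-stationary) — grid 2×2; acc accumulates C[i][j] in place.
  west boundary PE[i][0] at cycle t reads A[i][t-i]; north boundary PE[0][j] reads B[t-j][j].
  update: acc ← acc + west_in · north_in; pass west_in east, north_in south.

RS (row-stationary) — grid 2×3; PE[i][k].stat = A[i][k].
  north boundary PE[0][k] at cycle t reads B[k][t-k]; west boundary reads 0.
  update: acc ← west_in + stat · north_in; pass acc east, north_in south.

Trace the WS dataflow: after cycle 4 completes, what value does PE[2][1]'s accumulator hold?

PE[2][1].acc = 85

WS 3×2: PE[2][1] cycle-by-cycle (with neighbour feeds):
  [0] (1,1) acc=0 (h:0 v:0)
  [0] (2,0) acc=0 (h:0 v:0)
  [0] (2,1) acc=0 (h:0 v:0)
  [1] (1,1) acc=0 (h:0 v:0)
  [1] (2,0) acc=0 (h:0 v:0)
  [1] (2,1) acc=0 (h:0 v:0)
  [2] (1,1) acc=96 (h:8 v:96)
  [2] (2,0) acc=95 (h:1 v:95)
  [2] (2,1) acc=0 (h:0 v:0)
  [3] (1,1) acc=73 (h:2 v:73)
  [3] (2,0) acc=127 (h:6 v:127)
  [3] (2,1) acc=98 (h:1 v:98)
  [4] (1,1) acc=0 (h:0 v:0)
  [4] (2,0) acc=0 (h:0 v:0)
  [4] (2,1) acc=85 (h:6 v:85)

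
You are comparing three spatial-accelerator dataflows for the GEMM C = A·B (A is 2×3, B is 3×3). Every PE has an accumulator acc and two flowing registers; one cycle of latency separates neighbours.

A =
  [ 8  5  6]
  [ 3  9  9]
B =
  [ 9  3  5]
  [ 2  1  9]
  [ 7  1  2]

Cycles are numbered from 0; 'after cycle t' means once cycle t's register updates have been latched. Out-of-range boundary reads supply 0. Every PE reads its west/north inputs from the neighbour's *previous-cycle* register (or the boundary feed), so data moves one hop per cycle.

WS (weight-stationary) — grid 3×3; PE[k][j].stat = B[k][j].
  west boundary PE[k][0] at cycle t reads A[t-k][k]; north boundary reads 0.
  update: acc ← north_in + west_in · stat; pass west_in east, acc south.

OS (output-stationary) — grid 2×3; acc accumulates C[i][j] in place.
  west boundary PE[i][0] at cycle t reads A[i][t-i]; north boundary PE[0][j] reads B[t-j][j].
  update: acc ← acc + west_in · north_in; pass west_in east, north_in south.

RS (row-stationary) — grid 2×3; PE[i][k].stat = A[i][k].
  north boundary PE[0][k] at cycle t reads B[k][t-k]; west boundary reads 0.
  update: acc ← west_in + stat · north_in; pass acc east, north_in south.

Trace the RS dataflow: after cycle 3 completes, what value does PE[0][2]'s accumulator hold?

PE[0][2].acc = 35

Tracing RS — 2×3 array, target PE[0][2]:
  @0  [0,1]  acc 0  |  →0  ↓0
  @0  [0,2]  acc 0  |  →0  ↓0
  @1  [0,1]  acc 82  |  →82  ↓2
  @1  [0,2]  acc 0  |  →0  ↓0
  @2  [0,1]  acc 29  |  →29  ↓1
  @2  [0,2]  acc 124  |  →124  ↓7
  @3  [0,1]  acc 85  |  →85  ↓9
  @3  [0,2]  acc 35  |  →35  ↓1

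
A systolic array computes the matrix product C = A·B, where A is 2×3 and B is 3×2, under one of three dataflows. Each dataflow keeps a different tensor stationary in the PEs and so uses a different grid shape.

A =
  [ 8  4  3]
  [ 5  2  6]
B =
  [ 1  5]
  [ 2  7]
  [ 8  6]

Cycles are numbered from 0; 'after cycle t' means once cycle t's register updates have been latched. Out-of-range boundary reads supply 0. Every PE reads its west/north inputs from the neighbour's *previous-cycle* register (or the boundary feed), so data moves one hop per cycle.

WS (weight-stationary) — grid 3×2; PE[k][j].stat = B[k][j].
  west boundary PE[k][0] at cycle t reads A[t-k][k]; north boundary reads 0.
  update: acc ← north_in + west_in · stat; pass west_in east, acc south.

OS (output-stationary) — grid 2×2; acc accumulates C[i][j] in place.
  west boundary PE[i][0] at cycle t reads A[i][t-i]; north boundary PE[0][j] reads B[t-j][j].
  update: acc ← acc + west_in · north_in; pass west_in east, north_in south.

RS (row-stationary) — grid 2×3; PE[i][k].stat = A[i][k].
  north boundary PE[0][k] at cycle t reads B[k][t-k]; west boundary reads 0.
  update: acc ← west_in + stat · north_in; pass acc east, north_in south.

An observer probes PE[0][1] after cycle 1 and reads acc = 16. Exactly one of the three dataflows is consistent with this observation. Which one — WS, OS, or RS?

Under WS (3×2), PE[0][1]:
  [0] (0,1) acc=0 (h:0 v:0)
  [1] (0,1) acc=40 (h:8 v:40)
Under OS (2×2), PE[0][1]:
  [0] (0,1) acc=0 (h:0 v:0)
  [1] (0,1) acc=40 (h:8 v:5)
Under RS (2×3), PE[0][1]:
  [0] (0,1) acc=0 (h:0 v:0)
  [1] (0,1) acc=16 (h:16 v:2)

dataflow = RS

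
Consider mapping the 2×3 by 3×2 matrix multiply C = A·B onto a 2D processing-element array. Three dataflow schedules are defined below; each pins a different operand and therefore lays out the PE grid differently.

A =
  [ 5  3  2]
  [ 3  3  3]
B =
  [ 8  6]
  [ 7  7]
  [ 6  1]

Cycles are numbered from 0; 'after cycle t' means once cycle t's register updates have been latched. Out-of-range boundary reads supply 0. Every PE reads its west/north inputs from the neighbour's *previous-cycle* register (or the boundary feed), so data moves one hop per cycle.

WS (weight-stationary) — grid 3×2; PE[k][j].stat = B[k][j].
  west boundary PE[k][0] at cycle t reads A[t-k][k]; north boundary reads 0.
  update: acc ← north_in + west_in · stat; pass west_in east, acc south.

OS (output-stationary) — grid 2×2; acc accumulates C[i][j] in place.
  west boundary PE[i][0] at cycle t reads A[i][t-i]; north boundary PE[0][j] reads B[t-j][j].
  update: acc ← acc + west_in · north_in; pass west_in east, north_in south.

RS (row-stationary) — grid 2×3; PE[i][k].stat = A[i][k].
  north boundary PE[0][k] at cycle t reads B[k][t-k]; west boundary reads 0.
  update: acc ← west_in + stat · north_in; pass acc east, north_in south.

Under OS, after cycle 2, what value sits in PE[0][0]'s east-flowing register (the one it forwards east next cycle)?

OS (2×2). Following PE[0][0] plus its west/north inputs:
  @0  [0,0]  acc 40  |  →5  ↓8
  @1  [0,0]  acc 61  |  →3  ↓7
  @2  [0,0]  acc 73  |  →2  ↓6

register = 2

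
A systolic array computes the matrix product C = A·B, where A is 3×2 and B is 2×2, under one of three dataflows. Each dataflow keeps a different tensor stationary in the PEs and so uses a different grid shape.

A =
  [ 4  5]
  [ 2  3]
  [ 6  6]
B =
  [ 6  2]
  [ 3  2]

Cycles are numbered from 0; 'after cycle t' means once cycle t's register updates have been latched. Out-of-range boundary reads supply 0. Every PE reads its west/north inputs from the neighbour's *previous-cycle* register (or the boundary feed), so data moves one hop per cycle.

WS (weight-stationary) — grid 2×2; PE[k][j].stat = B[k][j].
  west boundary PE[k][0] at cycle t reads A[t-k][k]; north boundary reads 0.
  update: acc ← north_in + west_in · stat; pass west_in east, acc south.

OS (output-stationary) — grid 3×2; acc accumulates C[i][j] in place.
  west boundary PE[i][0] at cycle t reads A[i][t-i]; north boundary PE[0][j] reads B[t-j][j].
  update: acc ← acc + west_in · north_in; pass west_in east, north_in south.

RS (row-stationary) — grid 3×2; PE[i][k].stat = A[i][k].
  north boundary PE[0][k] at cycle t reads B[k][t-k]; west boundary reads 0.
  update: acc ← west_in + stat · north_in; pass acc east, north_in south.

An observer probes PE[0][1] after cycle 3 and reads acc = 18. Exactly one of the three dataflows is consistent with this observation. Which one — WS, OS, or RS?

dataflow = OS

— WS: 2×2; PE[0][1] trace:
  0: (0,1).acc=0  regs=<0,0>
  1: (0,1).acc=8  regs=<4,8>
  2: (0,1).acc=4  regs=<2,4>
  3: (0,1).acc=12  regs=<6,12>
— OS: 3×2; PE[0][1] trace:
  0: (0,1).acc=0  regs=<0,0>
  1: (0,1).acc=8  regs=<4,2>
  2: (0,1).acc=18  regs=<5,2>
  3: (0,1).acc=18  regs=<0,0>
— RS: 3×2; PE[0][1] trace:
  0: (0,1).acc=0  regs=<0,0>
  1: (0,1).acc=39  regs=<39,3>
  2: (0,1).acc=18  regs=<18,2>
  3: (0,1).acc=0  regs=<0,0>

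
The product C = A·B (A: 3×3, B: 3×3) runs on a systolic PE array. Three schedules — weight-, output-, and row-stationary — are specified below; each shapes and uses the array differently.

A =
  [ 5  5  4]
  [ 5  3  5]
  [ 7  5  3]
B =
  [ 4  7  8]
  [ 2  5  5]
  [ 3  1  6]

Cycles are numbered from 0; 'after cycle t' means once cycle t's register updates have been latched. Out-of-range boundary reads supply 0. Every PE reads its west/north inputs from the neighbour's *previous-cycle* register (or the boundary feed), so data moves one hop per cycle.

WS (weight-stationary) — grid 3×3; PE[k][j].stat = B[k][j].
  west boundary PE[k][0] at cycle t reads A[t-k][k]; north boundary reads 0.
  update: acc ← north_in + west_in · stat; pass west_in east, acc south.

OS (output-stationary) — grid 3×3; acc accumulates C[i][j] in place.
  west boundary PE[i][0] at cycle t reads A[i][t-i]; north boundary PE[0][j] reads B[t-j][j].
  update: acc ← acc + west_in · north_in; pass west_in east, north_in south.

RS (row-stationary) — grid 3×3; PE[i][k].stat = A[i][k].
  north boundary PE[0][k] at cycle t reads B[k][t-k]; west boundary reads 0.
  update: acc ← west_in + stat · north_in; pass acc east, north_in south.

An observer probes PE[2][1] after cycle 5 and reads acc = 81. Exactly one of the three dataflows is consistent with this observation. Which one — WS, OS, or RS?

— WS: 3×3; PE[2][1] trace:
  0: (2,1).acc=0  regs=<0,0>
  1: (2,1).acc=0  regs=<0,0>
  2: (2,1).acc=0  regs=<0,0>
  3: (2,1).acc=64  regs=<4,64>
  4: (2,1).acc=55  regs=<5,55>
  5: (2,1).acc=77  regs=<3,77>
— OS: 3×3; PE[2][1] trace:
  0: (2,1).acc=0  regs=<0,0>
  1: (2,1).acc=0  regs=<0,0>
  2: (2,1).acc=0  regs=<0,0>
  3: (2,1).acc=49  regs=<7,7>
  4: (2,1).acc=74  regs=<5,5>
  5: (2,1).acc=77  regs=<3,1>
— RS: 3×3; PE[2][1] trace:
  0: (2,1).acc=0  regs=<0,0>
  1: (2,1).acc=0  regs=<0,0>
  2: (2,1).acc=0  regs=<0,0>
  3: (2,1).acc=38  regs=<38,2>
  4: (2,1).acc=74  regs=<74,5>
  5: (2,1).acc=81  regs=<81,5>

dataflow = RS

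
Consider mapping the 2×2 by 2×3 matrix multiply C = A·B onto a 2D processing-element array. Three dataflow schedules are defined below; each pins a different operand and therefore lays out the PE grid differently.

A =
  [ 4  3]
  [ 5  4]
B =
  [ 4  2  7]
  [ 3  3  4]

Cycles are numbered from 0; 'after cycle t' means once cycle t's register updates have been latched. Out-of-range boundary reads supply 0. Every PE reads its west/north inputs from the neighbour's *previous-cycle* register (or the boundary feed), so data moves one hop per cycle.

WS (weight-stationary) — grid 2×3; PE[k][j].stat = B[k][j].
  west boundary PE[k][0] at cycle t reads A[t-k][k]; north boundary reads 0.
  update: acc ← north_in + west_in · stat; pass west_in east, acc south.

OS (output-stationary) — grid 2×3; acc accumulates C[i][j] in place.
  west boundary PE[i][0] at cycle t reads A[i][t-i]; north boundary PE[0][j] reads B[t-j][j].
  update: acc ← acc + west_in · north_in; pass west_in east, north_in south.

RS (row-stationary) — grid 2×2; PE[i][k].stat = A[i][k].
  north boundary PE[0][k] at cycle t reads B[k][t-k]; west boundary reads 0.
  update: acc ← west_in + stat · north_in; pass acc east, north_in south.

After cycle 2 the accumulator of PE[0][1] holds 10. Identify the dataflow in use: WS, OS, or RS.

WS (2×3 grid), PE[0][1]:
  c0 r0c1: 0 / 0 / 0
  c1 r0c1: 8 / 4 / 8
  c2 r0c1: 10 / 5 / 10
OS (2×3 grid), PE[0][1]:
  c0 r0c1: 0 / 0 / 0
  c1 r0c1: 8 / 4 / 2
  c2 r0c1: 17 / 3 / 3
RS (2×2 grid), PE[0][1]:
  c0 r0c1: 0 / 0 / 0
  c1 r0c1: 25 / 25 / 3
  c2 r0c1: 17 / 17 / 3

dataflow = WS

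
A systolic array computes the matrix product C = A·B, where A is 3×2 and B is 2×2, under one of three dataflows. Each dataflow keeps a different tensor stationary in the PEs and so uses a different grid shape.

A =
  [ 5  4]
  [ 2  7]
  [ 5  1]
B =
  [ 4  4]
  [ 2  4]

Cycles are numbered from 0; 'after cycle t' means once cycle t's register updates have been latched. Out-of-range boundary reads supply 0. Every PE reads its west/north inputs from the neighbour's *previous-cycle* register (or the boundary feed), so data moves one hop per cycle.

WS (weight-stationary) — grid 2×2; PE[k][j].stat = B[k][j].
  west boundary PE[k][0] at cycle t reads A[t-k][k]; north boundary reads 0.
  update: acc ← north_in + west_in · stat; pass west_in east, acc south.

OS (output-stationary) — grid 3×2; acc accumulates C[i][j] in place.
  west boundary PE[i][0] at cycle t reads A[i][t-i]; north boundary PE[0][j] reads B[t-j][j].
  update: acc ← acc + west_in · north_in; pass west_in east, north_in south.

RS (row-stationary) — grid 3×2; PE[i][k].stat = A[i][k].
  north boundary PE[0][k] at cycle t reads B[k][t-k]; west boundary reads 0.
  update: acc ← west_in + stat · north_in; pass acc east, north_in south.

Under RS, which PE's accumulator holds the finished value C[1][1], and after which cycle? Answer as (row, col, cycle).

(row, col, cycle) = (1, 1, 3)

Under RS, C[1][1] lands at PE[1][1]:
  c0 r1c1: 0 / 0 / 0
  c1 r1c1: 0 / 0 / 0
  c2 r1c1: 22 / 22 / 2
  c3 r1c1: 36 / 36 / 4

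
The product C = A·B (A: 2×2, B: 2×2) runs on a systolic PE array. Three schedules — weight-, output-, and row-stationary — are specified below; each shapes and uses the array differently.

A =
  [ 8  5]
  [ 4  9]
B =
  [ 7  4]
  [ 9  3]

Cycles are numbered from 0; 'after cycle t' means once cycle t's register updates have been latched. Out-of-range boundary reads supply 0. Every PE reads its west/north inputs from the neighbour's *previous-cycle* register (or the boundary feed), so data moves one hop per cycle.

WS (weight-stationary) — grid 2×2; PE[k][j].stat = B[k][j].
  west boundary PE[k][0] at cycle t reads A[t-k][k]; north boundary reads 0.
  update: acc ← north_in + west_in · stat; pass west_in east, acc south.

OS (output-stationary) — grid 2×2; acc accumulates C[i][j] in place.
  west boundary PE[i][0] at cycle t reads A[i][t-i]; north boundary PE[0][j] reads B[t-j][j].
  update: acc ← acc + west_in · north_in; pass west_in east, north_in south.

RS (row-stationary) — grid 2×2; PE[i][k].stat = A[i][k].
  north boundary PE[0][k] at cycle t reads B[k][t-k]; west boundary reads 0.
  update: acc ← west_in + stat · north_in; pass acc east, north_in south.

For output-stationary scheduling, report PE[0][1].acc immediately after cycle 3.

PE[0][1].acc = 47

OS on a 2×2 grid — tracing PE[0][1] and its feeders:
  after 0 — PE[0][0] acc=56, pass-E 8, pass-S 7
  after 0 — PE[0][1] acc=0, pass-E 0, pass-S 0
  after 1 — PE[0][0] acc=101, pass-E 5, pass-S 9
  after 1 — PE[0][1] acc=32, pass-E 8, pass-S 4
  after 2 — PE[0][0] acc=101, pass-E 0, pass-S 0
  after 2 — PE[0][1] acc=47, pass-E 5, pass-S 3
  after 3 — PE[0][0] acc=101, pass-E 0, pass-S 0
  after 3 — PE[0][1] acc=47, pass-E 0, pass-S 0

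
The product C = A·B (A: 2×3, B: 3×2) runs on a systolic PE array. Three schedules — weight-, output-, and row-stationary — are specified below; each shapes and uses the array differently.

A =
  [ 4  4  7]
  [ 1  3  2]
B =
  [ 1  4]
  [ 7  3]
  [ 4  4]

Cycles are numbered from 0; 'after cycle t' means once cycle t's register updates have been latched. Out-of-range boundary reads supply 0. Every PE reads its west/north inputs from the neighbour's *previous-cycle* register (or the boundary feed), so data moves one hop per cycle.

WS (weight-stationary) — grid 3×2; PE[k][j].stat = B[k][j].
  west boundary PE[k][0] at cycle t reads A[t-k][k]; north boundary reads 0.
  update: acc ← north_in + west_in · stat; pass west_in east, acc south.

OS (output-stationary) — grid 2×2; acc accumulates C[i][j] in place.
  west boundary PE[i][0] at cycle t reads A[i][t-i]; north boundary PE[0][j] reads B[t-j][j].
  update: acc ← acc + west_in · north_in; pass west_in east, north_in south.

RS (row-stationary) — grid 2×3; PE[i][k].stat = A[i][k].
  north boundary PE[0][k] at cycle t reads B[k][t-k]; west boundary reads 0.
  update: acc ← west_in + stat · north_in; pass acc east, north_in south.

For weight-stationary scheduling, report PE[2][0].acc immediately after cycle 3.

PE[2][0].acc = 30

Tracing WS — 3×2 array, target PE[2][0]:
  after 0 — PE[1][0] acc=0, pass-E 0, pass-S 0
  after 0 — PE[2][0] acc=0, pass-E 0, pass-S 0
  after 1 — PE[1][0] acc=32, pass-E 4, pass-S 32
  after 1 — PE[2][0] acc=0, pass-E 0, pass-S 0
  after 2 — PE[1][0] acc=22, pass-E 3, pass-S 22
  after 2 — PE[2][0] acc=60, pass-E 7, pass-S 60
  after 3 — PE[1][0] acc=0, pass-E 0, pass-S 0
  after 3 — PE[2][0] acc=30, pass-E 2, pass-S 30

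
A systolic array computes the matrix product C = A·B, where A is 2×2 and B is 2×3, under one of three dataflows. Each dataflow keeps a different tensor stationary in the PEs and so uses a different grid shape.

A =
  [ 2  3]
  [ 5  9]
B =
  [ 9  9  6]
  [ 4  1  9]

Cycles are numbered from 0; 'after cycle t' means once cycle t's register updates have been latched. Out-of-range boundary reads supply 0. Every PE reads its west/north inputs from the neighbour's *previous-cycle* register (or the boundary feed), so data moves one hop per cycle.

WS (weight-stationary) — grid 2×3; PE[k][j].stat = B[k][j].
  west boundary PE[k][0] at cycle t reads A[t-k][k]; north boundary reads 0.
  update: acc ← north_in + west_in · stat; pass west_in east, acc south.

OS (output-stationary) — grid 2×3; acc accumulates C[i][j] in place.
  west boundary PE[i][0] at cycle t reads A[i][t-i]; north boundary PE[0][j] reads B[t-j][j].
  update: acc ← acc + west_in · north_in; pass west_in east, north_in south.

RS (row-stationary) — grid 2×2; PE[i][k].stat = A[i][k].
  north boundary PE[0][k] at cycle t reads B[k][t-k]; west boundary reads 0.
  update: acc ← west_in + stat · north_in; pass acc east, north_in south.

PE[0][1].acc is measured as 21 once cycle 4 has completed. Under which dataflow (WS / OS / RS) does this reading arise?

— WS: 2×3; PE[0][1] trace:
  0: (0,1).acc=0  regs=<0,0>
  1: (0,1).acc=18  regs=<2,18>
  2: (0,1).acc=45  regs=<5,45>
  3: (0,1).acc=0  regs=<0,0>
  4: (0,1).acc=0  regs=<0,0>
— OS: 2×3; PE[0][1] trace:
  0: (0,1).acc=0  regs=<0,0>
  1: (0,1).acc=18  regs=<2,9>
  2: (0,1).acc=21  regs=<3,1>
  3: (0,1).acc=21  regs=<0,0>
  4: (0,1).acc=21  regs=<0,0>
— RS: 2×2; PE[0][1] trace:
  0: (0,1).acc=0  regs=<0,0>
  1: (0,1).acc=30  regs=<30,4>
  2: (0,1).acc=21  regs=<21,1>
  3: (0,1).acc=39  regs=<39,9>
  4: (0,1).acc=0  regs=<0,0>

dataflow = OS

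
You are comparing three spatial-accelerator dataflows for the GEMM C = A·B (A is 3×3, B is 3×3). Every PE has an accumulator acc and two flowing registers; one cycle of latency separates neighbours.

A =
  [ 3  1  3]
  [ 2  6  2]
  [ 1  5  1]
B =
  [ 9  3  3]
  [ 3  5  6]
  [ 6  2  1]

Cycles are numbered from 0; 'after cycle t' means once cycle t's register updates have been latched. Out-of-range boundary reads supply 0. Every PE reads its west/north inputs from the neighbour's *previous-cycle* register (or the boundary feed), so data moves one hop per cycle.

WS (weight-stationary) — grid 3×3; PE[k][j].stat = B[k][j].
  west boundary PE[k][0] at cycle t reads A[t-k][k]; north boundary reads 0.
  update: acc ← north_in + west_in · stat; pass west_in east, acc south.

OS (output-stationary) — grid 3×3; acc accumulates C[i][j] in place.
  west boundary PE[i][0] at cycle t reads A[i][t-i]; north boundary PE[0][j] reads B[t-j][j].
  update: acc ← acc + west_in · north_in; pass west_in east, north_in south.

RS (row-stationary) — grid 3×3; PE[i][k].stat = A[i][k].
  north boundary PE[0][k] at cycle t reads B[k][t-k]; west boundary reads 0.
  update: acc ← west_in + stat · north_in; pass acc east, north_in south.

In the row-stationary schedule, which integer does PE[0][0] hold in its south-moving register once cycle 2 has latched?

Tracing RS — 3×3 array, target PE[0][0]:
  @0  [0,0]  acc 27  |  →27  ↓9
  @1  [0,0]  acc 9  |  →9  ↓3
  @2  [0,0]  acc 9  |  →9  ↓3

register = 3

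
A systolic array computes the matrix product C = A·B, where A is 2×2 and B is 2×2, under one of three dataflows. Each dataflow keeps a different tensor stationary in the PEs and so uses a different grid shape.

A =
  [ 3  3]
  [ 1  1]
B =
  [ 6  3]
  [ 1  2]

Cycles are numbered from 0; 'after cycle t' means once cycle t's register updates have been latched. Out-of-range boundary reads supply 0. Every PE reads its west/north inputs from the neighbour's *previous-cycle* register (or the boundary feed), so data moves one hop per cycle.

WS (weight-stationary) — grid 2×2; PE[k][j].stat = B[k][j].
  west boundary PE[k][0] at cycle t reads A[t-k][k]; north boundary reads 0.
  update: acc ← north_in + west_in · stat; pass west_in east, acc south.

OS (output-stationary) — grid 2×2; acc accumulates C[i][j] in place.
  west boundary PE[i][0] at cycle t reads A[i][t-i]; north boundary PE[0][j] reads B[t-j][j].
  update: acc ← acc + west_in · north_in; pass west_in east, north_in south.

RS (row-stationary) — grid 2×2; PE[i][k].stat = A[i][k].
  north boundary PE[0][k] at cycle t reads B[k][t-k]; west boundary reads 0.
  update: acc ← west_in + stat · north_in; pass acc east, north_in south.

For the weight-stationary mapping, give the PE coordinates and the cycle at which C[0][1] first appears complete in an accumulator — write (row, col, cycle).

(row, col, cycle) = (1, 1, 2)

WS — PE[1][1] is where C[0][1] collects:
  after 0 — PE[1][1] acc=0, pass-E 0, pass-S 0
  after 1 — PE[1][1] acc=0, pass-E 0, pass-S 0
  after 2 — PE[1][1] acc=15, pass-E 3, pass-S 15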